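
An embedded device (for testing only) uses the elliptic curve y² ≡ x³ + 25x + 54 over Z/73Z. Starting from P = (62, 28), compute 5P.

(70, 5)

Double-and-add on 5 = (101)₂. Start with P = (62, 28) for the leading 1-bit.
double: tangent at (62, 28): λ = (3·62² + 25)/(2·28) ≡ 23/56. 56⁻¹ ≡ 30 (mod 73) since 56·30 = 1680 ≡ 1, so λ ≡ 23·30 ≡ 33.
  x = λ² - 62 - 62 = 1089 - 124 ≡ 16; y = λ·(62 - 16) - 28 ≡ 30. → (16, 30)
double: tangent at (16, 30): λ = (3·16² + 25)/(2·30) ≡ 63/60. 60⁻¹ ≡ 28 (mod 73), so λ ≡ 63·28 ≡ 12.
  x = λ² - 16 - 16 = 144 - 32 ≡ 39; y = λ·(16 - 39) - 30 ≡ 59. → (39, 59)
add P: (39, 59) + (62, 28). λ = (28 - 59)/(62 - 39) ≡ 42/23 mod 73. 23⁻¹ ≡ 54 (mod 73), so λ ≡ 5.
  x = λ² - 39 - 62 = 25 - 101 ≡ 70; y = λ·(39 - 70) - 59 ≡ 5. → (70, 5)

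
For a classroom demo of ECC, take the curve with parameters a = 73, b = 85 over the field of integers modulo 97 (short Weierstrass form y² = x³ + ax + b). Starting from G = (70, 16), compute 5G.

Repeated addition: build up to 5G.
2G: tangent at (70, 16): λ = (3·70² + 73)/(2·16) ≡ 29/32. 32⁻¹ ≡ 94 (mod 97), so λ ≡ 29·94 ≡ 10.
  x = λ² - 70 - 70 = 100 - 140 ≡ 57; y = λ·(70 - 57) - 16 ≡ 17. → (57, 17)
3G: (57, 17) + (70, 16). λ = (16 - 17)/(70 - 57) ≡ 96/13 mod 97. 13⁻¹ ≡ 15 (mod 97), so λ ≡ 82.
  x = λ² - 57 - 70 = 6724 - 127 ≡ 1; y = λ·(57 - 1) - 17 ≡ 16. → (1, 16)
4G: (1, 16) + (70, 16). λ = (16 - 16)/(70 - 1) ≡ 0/69 mod 97. 69⁻¹ ≡ 45 (mod 97), so λ ≡ 0.
  x = λ² - 1 - 70 = 0 - 71 ≡ 26; y = λ·(1 - 26) - 16 ≡ 81. → (26, 81)
5G: (26, 81) + (70, 16). λ = (16 - 81)/(70 - 26) ≡ 32/44 mod 97. 44⁻¹ ≡ 86 (mod 97), so λ ≡ 36.
  x = λ² - 26 - 70 = 1296 - 96 ≡ 36; y = λ·(26 - 36) - 81 ≡ 44. → (36, 44)

(36, 44)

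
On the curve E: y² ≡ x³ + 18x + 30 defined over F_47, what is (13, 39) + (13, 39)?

tangent at (13, 39): λ = (3·13² + 18)/(2·39) ≡ 8/31. 31⁻¹ ≡ 44 (mod 47) since 31·44 = 1364 ≡ 1, so λ ≡ 8·44 ≡ 23.
  x = λ² - 13 - 13 = 529 - 26 ≡ 33; y = λ·(13 - 33) - 39 ≡ 18. → (33, 18)

(33, 18)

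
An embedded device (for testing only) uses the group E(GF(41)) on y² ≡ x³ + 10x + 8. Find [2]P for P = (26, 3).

tangent at (26, 3): λ = (3·26² + 10)/(2·3) ≡ 29/6. 6⁻¹ ≡ 7 (mod 41), so λ ≡ 29·7 ≡ 39.
  x = λ² - 26 - 26 = 1521 - 52 ≡ 34; y = λ·(26 - 34) - 3 ≡ 13. → (34, 13)

(34, 13)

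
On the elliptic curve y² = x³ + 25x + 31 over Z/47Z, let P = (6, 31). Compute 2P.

(38, 8)

tangent at (6, 31): λ = (3·6² + 25)/(2·31) ≡ 39/15. 15⁻¹ ≡ 22 (mod 47) since 15·22 = 330 ≡ 1, so λ ≡ 39·22 ≡ 12.
  x = λ² - 6 - 6 = 144 - 12 ≡ 38; y = λ·(6 - 38) - 31 ≡ 8. → (38, 8)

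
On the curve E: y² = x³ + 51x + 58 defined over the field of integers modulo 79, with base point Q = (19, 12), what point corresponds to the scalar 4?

Repeated addition: build up to 4Q.
2Q: tangent at (19, 12): λ = (3·19² + 51)/(2·12) ≡ 28/24. 24⁻¹ ≡ 56 (mod 79) since 24·56 = 1344 ≡ 1, so λ ≡ 28·56 ≡ 67.
  x = λ² - 19 - 19 = 4489 - 38 ≡ 27; y = λ·(19 - 27) - 12 ≡ 5. → (27, 5)
3Q: (27, 5) + (19, 12). λ = (12 - 5)/(19 - 27) ≡ 7/71 mod 79. 71⁻¹ ≡ 69 (mod 79) since 71·69 = 4899 ≡ 1, so λ ≡ 9.
  x = λ² - 27 - 19 = 81 - 46 ≡ 35; y = λ·(27 - 35) - 5 ≡ 2. → (35, 2)
4Q: (35, 2) + (19, 12). λ = (12 - 2)/(19 - 35) ≡ 10/63 mod 79. 63⁻¹ ≡ 74 (mod 79), so λ ≡ 29.
  x = λ² - 35 - 19 = 841 - 54 ≡ 76; y = λ·(35 - 76) - 2 ≡ 73. → (76, 73)

(76, 73)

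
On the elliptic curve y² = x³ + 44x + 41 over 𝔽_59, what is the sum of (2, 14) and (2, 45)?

O

The two points share x = 2 and their y-coordinates satisfy 14 + 45 ≡ 0 (mod 59), so they are inverses. Their sum is ∞.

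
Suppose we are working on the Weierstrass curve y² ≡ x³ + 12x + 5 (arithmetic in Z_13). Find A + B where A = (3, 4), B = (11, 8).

(9, 6)

(3, 4) + (11, 8). λ = (8 - 4)/(11 - 3) ≡ 4/8 mod 13. 8⁻¹ ≡ 5 (mod 13) since 8·5 = 40 ≡ 1, so λ ≡ 7.
  x = λ² - 3 - 11 = 49 - 14 ≡ 9; y = λ·(3 - 9) - 4 ≡ 6. → (9, 6)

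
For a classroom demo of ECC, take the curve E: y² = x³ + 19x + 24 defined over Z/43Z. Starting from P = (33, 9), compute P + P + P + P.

(14, 29)

Double-and-add on 4 = (100)₂. Start with P = (33, 9) for the leading 1-bit.
double: tangent at (33, 9): λ = (3·33² + 19)/(2·9) ≡ 18/18. 18⁻¹ ≡ 12 (mod 43), so λ ≡ 18·12 ≡ 1.
  x = λ² - 33 - 33 = 1 - 66 ≡ 21; y = λ·(33 - 21) - 9 ≡ 3. → (21, 3)
double: tangent at (21, 3): λ = (3·21² + 19)/(2·3) ≡ 9/6. 6⁻¹ ≡ 36 (mod 43), so λ ≡ 9·36 ≡ 23.
  x = λ² - 21 - 21 = 529 - 42 ≡ 14; y = λ·(21 - 14) - 3 ≡ 29. → (14, 29)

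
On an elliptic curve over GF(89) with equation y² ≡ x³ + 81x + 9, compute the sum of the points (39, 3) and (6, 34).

(39, 3) + (6, 34). λ = (34 - 3)/(6 - 39) ≡ 31/56 mod 89. 56⁻¹ ≡ 62 (mod 89), so λ ≡ 53.
  x = λ² - 39 - 6 = 2809 - 45 ≡ 5; y = λ·(39 - 5) - 3 ≡ 19. → (5, 19)

(5, 19)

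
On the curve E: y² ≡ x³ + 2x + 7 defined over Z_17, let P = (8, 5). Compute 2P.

tangent at (8, 5): λ = (3·8² + 2)/(2·5) ≡ 7/10. 10⁻¹ ≡ 12 (mod 17) since 10·12 = 120 ≡ 1, so λ ≡ 7·12 ≡ 16.
  x = λ² - 8 - 8 = 256 - 16 ≡ 2; y = λ·(8 - 2) - 5 ≡ 6. → (2, 6)

(2, 6)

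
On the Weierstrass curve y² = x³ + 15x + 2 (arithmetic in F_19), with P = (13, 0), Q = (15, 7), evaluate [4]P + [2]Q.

First 4P:
Double-and-add on 4 = (100)₂. Start with P = (13, 0) for the leading 1-bit.
double: (13, 0) + (13, 0): same x and y₁ ≡ -y₂, so the sum is O.
double: O + O = O (identity).
4P = O.
Next 2Q:
Repeated addition: build up to 2Q.
2Q: tangent at (15, 7): λ = (3·15² + 15)/(2·7) ≡ 6/14. 14⁻¹ ≡ 15 (mod 19), so λ ≡ 6·15 ≡ 14.
  x = λ² - 15 - 15 = 196 - 30 ≡ 14; y = λ·(15 - 14) - 7 ≡ 7. → (14, 7)
2Q = (14, 7).
Finally 4P + 2Q:
O + (14, 7) = (14, 7) (identity).

(14, 7)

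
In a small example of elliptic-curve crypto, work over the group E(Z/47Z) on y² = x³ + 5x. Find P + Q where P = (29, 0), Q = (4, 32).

(29, 0) + (4, 32). λ = (32 - 0)/(4 - 29) ≡ 32/22 mod 47. 22⁻¹ ≡ 15 (mod 47) since 22·15 = 330 ≡ 1, so λ ≡ 10.
  x = λ² - 29 - 4 = 100 - 33 ≡ 20; y = λ·(29 - 20) - 0 ≡ 43. → (20, 43)

(20, 43)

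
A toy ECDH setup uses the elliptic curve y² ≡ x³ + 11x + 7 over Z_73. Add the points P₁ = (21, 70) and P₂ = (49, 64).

(21, 70) + (49, 64). λ = (64 - 70)/(49 - 21) ≡ 67/28 mod 73. 28⁻¹ ≡ 60 (mod 73), so λ ≡ 5.
  x = λ² - 21 - 49 = 25 - 70 ≡ 28; y = λ·(21 - 28) - 70 ≡ 41. → (28, 41)

(28, 41)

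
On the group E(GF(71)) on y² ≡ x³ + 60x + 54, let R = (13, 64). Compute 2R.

tangent at (13, 64): λ = (3·13² + 60)/(2·64) ≡ 70/57. 57⁻¹ ≡ 5 (mod 71), so λ ≡ 70·5 ≡ 66.
  x = λ² - 13 - 13 = 4356 - 26 ≡ 70; y = λ·(13 - 70) - 64 ≡ 8. → (70, 8)

(70, 8)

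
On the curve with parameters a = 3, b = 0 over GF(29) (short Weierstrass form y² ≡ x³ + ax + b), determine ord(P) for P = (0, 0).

2P: (0, 0) + (0, 0): same x and y₁ ≡ -y₂, so the sum is 𝒪.
2P = 𝒪, so the order is 2.

2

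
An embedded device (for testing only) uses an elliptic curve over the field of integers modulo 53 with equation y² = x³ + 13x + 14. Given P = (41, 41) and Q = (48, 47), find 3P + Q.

First 3P:
Repeated addition: build up to 3P.
2P: tangent at (41, 41): λ = (3·41² + 13)/(2·41) ≡ 21/29. 29⁻¹ ≡ 11 (mod 53) since 29·11 = 319 ≡ 1, so λ ≡ 21·11 ≡ 19.
  x = λ² - 41 - 41 = 361 - 82 ≡ 14; y = λ·(41 - 14) - 41 ≡ 48. → (14, 48)
3P: (14, 48) + (41, 41). λ = (41 - 48)/(41 - 14) ≡ 46/27 mod 53. 27⁻¹ ≡ 2 (mod 53), so λ ≡ 39.
  x = λ² - 14 - 41 = 1521 - 55 ≡ 35; y = λ·(14 - 35) - 48 ≡ 34. → (35, 34)
3P = (35, 34).
Finally 3P + Q:
(35, 34) + (48, 47). λ = (47 - 34)/(48 - 35) ≡ 13/13 mod 53. 13⁻¹ ≡ 49 (mod 53), so λ ≡ 1.
  x = λ² - 35 - 48 = 1 - 83 ≡ 24; y = λ·(35 - 24) - 34 ≡ 30. → (24, 30)

(24, 30)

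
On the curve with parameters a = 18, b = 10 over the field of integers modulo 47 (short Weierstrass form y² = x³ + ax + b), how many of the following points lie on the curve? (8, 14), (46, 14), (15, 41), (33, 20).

(8, 14): 14² ≡ 8, rhs ≡ 8 → on.
(46, 14): 14² ≡ 8, rhs ≡ 38 → off.
(15, 41): 41² ≡ 36, rhs ≡ 36 → on.
(33, 20): 20² ≡ 24, rhs ≡ 22 → off.

2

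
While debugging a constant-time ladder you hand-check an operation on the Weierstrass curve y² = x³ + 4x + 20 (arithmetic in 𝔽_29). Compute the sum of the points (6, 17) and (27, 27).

(3, 1)

(6, 17) + (27, 27). λ = (27 - 17)/(27 - 6) ≡ 10/21 mod 29. 21⁻¹ ≡ 18 (mod 29) since 21·18 = 378 ≡ 1, so λ ≡ 6.
  x = λ² - 6 - 27 = 36 - 33 ≡ 3; y = λ·(6 - 3) - 17 ≡ 1. → (3, 1)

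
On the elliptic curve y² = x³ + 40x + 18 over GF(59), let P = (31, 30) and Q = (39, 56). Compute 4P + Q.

(31, 30)

First 4P:
Double-and-add on 4 = (100)₂. Start with P = (31, 30) for the leading 1-bit.
double: tangent at (31, 30): λ = (3·31² + 40)/(2·30) ≡ 32/1. 1⁻¹ ≡ 1 (mod 59), so λ ≡ 32·1 ≡ 32.
  x = λ² - 31 - 31 = 1024 - 62 ≡ 18; y = λ·(31 - 18) - 30 ≡ 32. → (18, 32)
double: tangent at (18, 32): λ = (3·18² + 40)/(2·32) ≡ 9/5. 5⁻¹ ≡ 12 (mod 59), so λ ≡ 9·12 ≡ 49.
  x = λ² - 18 - 18 = 2401 - 36 ≡ 5; y = λ·(18 - 5) - 32 ≡ 15. → (5, 15)
4P = (5, 15).
Finally 4P + Q:
(5, 15) + (39, 56). λ = (56 - 15)/(39 - 5) ≡ 41/34 mod 59. 34⁻¹ ≡ 33 (mod 59) since 34·33 = 1122 ≡ 1, so λ ≡ 55.
  x = λ² - 5 - 39 = 3025 - 44 ≡ 31; y = λ·(5 - 31) - 15 ≡ 30. → (31, 30)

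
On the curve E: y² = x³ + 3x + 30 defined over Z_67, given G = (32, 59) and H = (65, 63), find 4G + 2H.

(9, 60)

First 4G:
Double-and-add on 4 = (100)₂. Start with G = (32, 59) for the leading 1-bit.
double: tangent at (32, 59): λ = (3·32² + 3)/(2·59) ≡ 60/51. 51⁻¹ ≡ 46 (mod 67), so λ ≡ 60·46 ≡ 13.
  x = λ² - 32 - 32 = 169 - 64 ≡ 38; y = λ·(32 - 38) - 59 ≡ 64. → (38, 64)
double: tangent at (38, 64): λ = (3·38² + 3)/(2·64) ≡ 47/61. 61⁻¹ ≡ 11 (mod 67) since 61·11 = 671 ≡ 1, so λ ≡ 47·11 ≡ 48.
  x = λ² - 38 - 38 = 2304 - 76 ≡ 17; y = λ·(38 - 17) - 64 ≡ 6. → (17, 6)
4G = (17, 6).
Next 2H:
Repeated addition: build up to 2H.
2H: tangent at (65, 63): λ = (3·65² + 3)/(2·63) ≡ 15/59. 59⁻¹ ≡ 25 (mod 67), so λ ≡ 15·25 ≡ 40.
  x = λ² - 65 - 65 = 1600 - 130 ≡ 63; y = λ·(65 - 63) - 63 ≡ 17. → (63, 17)
2H = (63, 17).
Finally 4G + 2H:
(17, 6) + (63, 17). λ = (17 - 6)/(63 - 17) ≡ 11/46 mod 67. 46⁻¹ ≡ 51 (mod 67), so λ ≡ 25.
  x = λ² - 17 - 63 = 625 - 80 ≡ 9; y = λ·(17 - 9) - 6 ≡ 60. → (9, 60)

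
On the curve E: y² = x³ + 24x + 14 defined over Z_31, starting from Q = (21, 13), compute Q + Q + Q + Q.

Double-and-add on 4 = (100)₂. Start with Q = (21, 13) for the leading 1-bit.
double: tangent at (21, 13): λ = (3·21² + 24)/(2·13) ≡ 14/26. 26⁻¹ ≡ 6 (mod 31), so λ ≡ 14·6 ≡ 22.
  x = λ² - 21 - 21 = 484 - 42 ≡ 8; y = λ·(21 - 8) - 13 ≡ 25. → (8, 25)
double: tangent at (8, 25): λ = (3·8² + 24)/(2·25) ≡ 30/19. 19⁻¹ ≡ 18 (mod 31), so λ ≡ 30·18 ≡ 13.
  x = λ² - 8 - 8 = 169 - 16 ≡ 29; y = λ·(8 - 29) - 25 ≡ 12. → (29, 12)

(29, 12)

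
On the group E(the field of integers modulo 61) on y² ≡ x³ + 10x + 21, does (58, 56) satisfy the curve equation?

y² = 56² ≡ 25; x³ + 10x + 21 = 195713 ≡ 25 (mod 61). 25 = 25.

yes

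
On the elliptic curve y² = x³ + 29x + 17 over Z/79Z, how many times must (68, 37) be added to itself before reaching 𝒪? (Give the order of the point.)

11

2P: tangent at (68, 37): λ = (3·68² + 29)/(2·37) ≡ 76/74. 74⁻¹ ≡ 63 (mod 79) since 74·63 = 4662 ≡ 1, so λ ≡ 76·63 ≡ 48.
  x = λ² - 68 - 68 = 2304 - 136 ≡ 35; y = λ·(68 - 35) - 37 ≡ 46. → (35, 46)
3P: (35, 46) + (68, 37). λ = (37 - 46)/(68 - 35) ≡ 70/33 mod 79. 33⁻¹ ≡ 12 (mod 79), so λ ≡ 50.
  x = λ² - 35 - 68 = 2500 - 103 ≡ 27; y = λ·(35 - 27) - 46 ≡ 38. → (27, 38)
4P: (27, 38) + (68, 37). λ = (37 - 38)/(68 - 27) ≡ 78/41 mod 79. 41⁻¹ ≡ 27 (mod 79), so λ ≡ 52.
  x = λ² - 27 - 68 = 2704 - 95 ≡ 2; y = λ·(27 - 2) - 38 ≡ 77. → (2, 77)
5P: (2, 77) + (68, 37). λ = (37 - 77)/(68 - 2) ≡ 39/66 mod 79. 66⁻¹ ≡ 6 (mod 79), so λ ≡ 76.
  x = λ² - 2 - 68 = 5776 - 70 ≡ 18; y = λ·(2 - 18) - 77 ≡ 50. → (18, 50)
6P: (18, 50) + (68, 37). λ = (37 - 50)/(68 - 18) ≡ 66/50 mod 79. 50⁻¹ ≡ 49 (mod 79) since 50·49 = 2450 ≡ 1, so λ ≡ 74.
  x = λ² - 18 - 68 = 5476 - 86 ≡ 18; y = λ·(18 - 18) - 50 ≡ 29. → (18, 29)
7P: (18, 29) + (68, 37). λ = (37 - 29)/(68 - 18) ≡ 8/50 mod 79. 50⁻¹ ≡ 49 (mod 79) since 50·49 = 2450 ≡ 1, so λ ≡ 76.
  x = λ² - 18 - 68 = 5776 - 86 ≡ 2; y = λ·(18 - 2) - 29 ≡ 2. → (2, 2)
8P: (2, 2) + (68, 37). λ = (37 - 2)/(68 - 2) ≡ 35/66 mod 79. 66⁻¹ ≡ 6 (mod 79), so λ ≡ 52.
  x = λ² - 2 - 68 = 2704 - 70 ≡ 27; y = λ·(2 - 27) - 2 ≡ 41. → (27, 41)
9P: (27, 41) + (68, 37). λ = (37 - 41)/(68 - 27) ≡ 75/41 mod 79. 41⁻¹ ≡ 27 (mod 79), so λ ≡ 50.
  x = λ² - 27 - 68 = 2500 - 95 ≡ 35; y = λ·(27 - 35) - 41 ≡ 33. → (35, 33)
10P: (35, 33) + (68, 37). λ = (37 - 33)/(68 - 35) ≡ 4/33 mod 79. 33⁻¹ ≡ 12 (mod 79) since 33·12 = 396 ≡ 1, so λ ≡ 48.
  x = λ² - 35 - 68 = 2304 - 103 ≡ 68; y = λ·(35 - 68) - 33 ≡ 42. → (68, 42)
11P: (68, 42) + (68, 37): same x and y₁ ≡ -y₂, so the sum is 𝒪.
11P = 𝒪, so the order is 11.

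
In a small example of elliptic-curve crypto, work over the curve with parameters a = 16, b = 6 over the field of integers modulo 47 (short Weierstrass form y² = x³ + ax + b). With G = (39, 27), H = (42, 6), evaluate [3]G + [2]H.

First 3G:
Repeated addition: build up to 3G.
2G: tangent at (39, 27): λ = (3·39² + 16)/(2·27) ≡ 20/7. 7⁻¹ ≡ 27 (mod 47), so λ ≡ 20·27 ≡ 23.
  x = λ² - 39 - 39 = 529 - 78 ≡ 28; y = λ·(39 - 28) - 27 ≡ 38. → (28, 38)
3G: (28, 38) + (39, 27). λ = (27 - 38)/(39 - 28) ≡ 36/11 mod 47. 11⁻¹ ≡ 30 (mod 47), so λ ≡ 46.
  x = λ² - 28 - 39 = 2116 - 67 ≡ 28; y = λ·(28 - 28) - 38 ≡ 9. → (28, 9)
3G = (28, 9).
Next 2H:
Repeated addition: build up to 2H.
2H: tangent at (42, 6): λ = (3·42² + 16)/(2·6) ≡ 44/12. 12⁻¹ ≡ 4 (mod 47), so λ ≡ 44·4 ≡ 35.
  x = λ² - 42 - 42 = 1225 - 84 ≡ 13; y = λ·(42 - 13) - 6 ≡ 22. → (13, 22)
2H = (13, 22).
Finally 3G + 2H:
(28, 9) + (13, 22). λ = (22 - 9)/(13 - 28) ≡ 13/32 mod 47. 32⁻¹ ≡ 25 (mod 47) since 32·25 = 800 ≡ 1, so λ ≡ 43.
  x = λ² - 28 - 13 = 1849 - 41 ≡ 22; y = λ·(28 - 22) - 9 ≡ 14. → (22, 14)

(22, 14)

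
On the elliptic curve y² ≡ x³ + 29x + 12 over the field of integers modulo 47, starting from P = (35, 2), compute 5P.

(18, 16)

Repeated addition: build up to 5P.
2P: tangent at (35, 2): λ = (3·35² + 29)/(2·2) ≡ 38/4. 4⁻¹ ≡ 12 (mod 47), so λ ≡ 38·12 ≡ 33.
  x = λ² - 35 - 35 = 1089 - 70 ≡ 32; y = λ·(35 - 32) - 2 ≡ 3. → (32, 3)
3P: (32, 3) + (35, 2). λ = (2 - 3)/(35 - 32) ≡ 46/3 mod 47. 3⁻¹ ≡ 16 (mod 47), so λ ≡ 31.
  x = λ² - 32 - 35 = 961 - 67 ≡ 1; y = λ·(32 - 1) - 3 ≡ 18. → (1, 18)
4P: (1, 18) + (35, 2). λ = (2 - 18)/(35 - 1) ≡ 31/34 mod 47. 34⁻¹ ≡ 18 (mod 47) since 34·18 = 612 ≡ 1, so λ ≡ 41.
  x = λ² - 1 - 35 = 1681 - 36 ≡ 0; y = λ·(1 - 0) - 18 ≡ 23. → (0, 23)
5P: (0, 23) + (35, 2). λ = (2 - 23)/(35 - 0) ≡ 26/35 mod 47. 35⁻¹ ≡ 43 (mod 47), so λ ≡ 37.
  x = λ² - 0 - 35 = 1369 - 35 ≡ 18; y = λ·(0 - 18) - 23 ≡ 16. → (18, 16)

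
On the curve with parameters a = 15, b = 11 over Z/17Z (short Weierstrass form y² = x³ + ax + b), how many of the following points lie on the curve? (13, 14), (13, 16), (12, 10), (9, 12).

(13, 14): 14² ≡ 9, rhs ≡ 6 → off.
(13, 16): 16² ≡ 1, rhs ≡ 6 → off.
(12, 10): 10² ≡ 15, rhs ≡ 15 → on.
(9, 12): 12² ≡ 8, rhs ≡ 8 → on.

2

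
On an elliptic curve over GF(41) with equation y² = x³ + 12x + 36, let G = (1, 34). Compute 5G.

(39, 2)

Double-and-add on 5 = (101)₂. Start with G = (1, 34) for the leading 1-bit.
double: tangent at (1, 34): λ = (3·1² + 12)/(2·34) ≡ 15/27. 27⁻¹ ≡ 38 (mod 41) since 27·38 = 1026 ≡ 1, so λ ≡ 15·38 ≡ 37.
  x = λ² - 1 - 1 = 1369 - 2 ≡ 14; y = λ·(1 - 14) - 34 ≡ 18. → (14, 18)
double: tangent at (14, 18): λ = (3·14² + 12)/(2·18) ≡ 26/36. 36⁻¹ ≡ 8 (mod 41) since 36·8 = 288 ≡ 1, so λ ≡ 26·8 ≡ 3.
  x = λ² - 14 - 14 = 9 - 28 ≡ 22; y = λ·(14 - 22) - 18 ≡ 40. → (22, 40)
add G: (22, 40) + (1, 34). λ = (34 - 40)/(1 - 22) ≡ 35/20 mod 41. 20⁻¹ ≡ 39 (mod 41), so λ ≡ 12.
  x = λ² - 22 - 1 = 144 - 23 ≡ 39; y = λ·(22 - 39) - 40 ≡ 2. → (39, 2)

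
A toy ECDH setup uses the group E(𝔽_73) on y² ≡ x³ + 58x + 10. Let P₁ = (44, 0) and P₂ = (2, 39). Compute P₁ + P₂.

(44, 0) + (2, 39). λ = (39 - 0)/(2 - 44) ≡ 39/31 mod 73. 31⁻¹ ≡ 33 (mod 73), so λ ≡ 46.
  x = λ² - 44 - 2 = 2116 - 46 ≡ 26; y = λ·(44 - 26) - 0 ≡ 25. → (26, 25)

(26, 25)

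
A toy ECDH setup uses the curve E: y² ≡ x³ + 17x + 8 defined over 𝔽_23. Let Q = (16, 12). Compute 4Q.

(4, 18)

Repeated addition: build up to 4Q.
2Q: tangent at (16, 12): λ = (3·16² + 17)/(2·12) ≡ 3/1. 1⁻¹ ≡ 1 (mod 23) since 1·1 = 1 ≡ 1, so λ ≡ 3·1 ≡ 3.
  x = λ² - 16 - 16 = 9 - 32 ≡ 0; y = λ·(16 - 0) - 12 ≡ 13. → (0, 13)
3Q: (0, 13) + (16, 12). λ = (12 - 13)/(16 - 0) ≡ 22/16 mod 23. 16⁻¹ ≡ 13 (mod 23), so λ ≡ 10.
  x = λ² - 0 - 16 = 100 - 16 ≡ 15; y = λ·(0 - 15) - 13 ≡ 21. → (15, 21)
4Q: (15, 21) + (16, 12). λ = (12 - 21)/(16 - 15) ≡ 14/1 mod 23. 1⁻¹ ≡ 1 (mod 23), so λ ≡ 14.
  x = λ² - 15 - 16 = 196 - 31 ≡ 4; y = λ·(15 - 4) - 21 ≡ 18. → (4, 18)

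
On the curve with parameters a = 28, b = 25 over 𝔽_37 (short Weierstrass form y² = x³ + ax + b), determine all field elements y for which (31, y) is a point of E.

14, 23

x³ + 28x + 25 = 30684 ≡ 11 (mod 37).
Square roots of 11 mod 37: 14 and 23 (since 14² = 196 ≡ 11).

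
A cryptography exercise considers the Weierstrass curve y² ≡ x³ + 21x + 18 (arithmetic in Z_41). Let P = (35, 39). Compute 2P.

tangent at (35, 39): λ = (3·35² + 21)/(2·39) ≡ 6/37. 37⁻¹ ≡ 10 (mod 41) since 37·10 = 370 ≡ 1, so λ ≡ 6·10 ≡ 19.
  x = λ² - 35 - 35 = 361 - 70 ≡ 4; y = λ·(35 - 4) - 39 ≡ 17. → (4, 17)

(4, 17)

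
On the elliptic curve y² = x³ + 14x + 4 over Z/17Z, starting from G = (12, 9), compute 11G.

Repeated addition: build up to 11G.
2G: tangent at (12, 9): λ = (3·12² + 14)/(2·9) ≡ 4/1. 1⁻¹ ≡ 1 (mod 17), so λ ≡ 4·1 ≡ 4.
  x = λ² - 12 - 12 = 16 - 24 ≡ 9; y = λ·(12 - 9) - 9 ≡ 3. → (9, 3)
3G: (9, 3) + (12, 9). λ = (9 - 3)/(12 - 9) ≡ 6/3 mod 17. 3⁻¹ ≡ 6 (mod 17) since 3·6 = 18 ≡ 1, so λ ≡ 2.
  x = λ² - 9 - 12 = 4 - 21 ≡ 0; y = λ·(9 - 0) - 3 ≡ 15. → (0, 15)
4G: (0, 15) + (12, 9). λ = (9 - 15)/(12 - 0) ≡ 11/12 mod 17. 12⁻¹ ≡ 10 (mod 17), so λ ≡ 8.
  x = λ² - 0 - 12 = 64 - 12 ≡ 1; y = λ·(0 - 1) - 15 ≡ 11. → (1, 11)
5G: (1, 11) + (12, 9). λ = (9 - 11)/(12 - 1) ≡ 15/11 mod 17. 11⁻¹ ≡ 14 (mod 17), so λ ≡ 6.
  x = λ² - 1 - 12 = 36 - 13 ≡ 6; y = λ·(1 - 6) - 11 ≡ 10. → (6, 10)
6G: (6, 10) + (12, 9). λ = (9 - 10)/(12 - 6) ≡ 16/6 mod 17. 6⁻¹ ≡ 3 (mod 17), so λ ≡ 14.
  x = λ² - 6 - 12 = 196 - 18 ≡ 8; y = λ·(6 - 8) - 10 ≡ 13. → (8, 13)
7G: (8, 13) + (12, 9). λ = (9 - 13)/(12 - 8) ≡ 13/4 mod 17. 4⁻¹ ≡ 13 (mod 17) since 4·13 = 52 ≡ 1, so λ ≡ 16.
  x = λ² - 8 - 12 = 256 - 20 ≡ 15; y = λ·(8 - 15) - 13 ≡ 11. → (15, 11)
8G: (15, 11) + (12, 9). λ = (9 - 11)/(12 - 15) ≡ 15/14 mod 17. 14⁻¹ ≡ 11 (mod 17), so λ ≡ 12.
  x = λ² - 15 - 12 = 144 - 27 ≡ 15; y = λ·(15 - 15) - 11 ≡ 6. → (15, 6)
9G: (15, 6) + (12, 9). λ = (9 - 6)/(12 - 15) ≡ 3/14 mod 17. 14⁻¹ ≡ 11 (mod 17), so λ ≡ 16.
  x = λ² - 15 - 12 = 256 - 27 ≡ 8; y = λ·(15 - 8) - 6 ≡ 4. → (8, 4)
10G: (8, 4) + (12, 9). λ = (9 - 4)/(12 - 8) ≡ 5/4 mod 17. 4⁻¹ ≡ 13 (mod 17), so λ ≡ 14.
  x = λ² - 8 - 12 = 196 - 20 ≡ 6; y = λ·(8 - 6) - 4 ≡ 7. → (6, 7)
11G: (6, 7) + (12, 9). λ = (9 - 7)/(12 - 6) ≡ 2/6 mod 17. 6⁻¹ ≡ 3 (mod 17) since 6·3 = 18 ≡ 1, so λ ≡ 6.
  x = λ² - 6 - 12 = 36 - 18 ≡ 1; y = λ·(6 - 1) - 7 ≡ 6. → (1, 6)

(1, 6)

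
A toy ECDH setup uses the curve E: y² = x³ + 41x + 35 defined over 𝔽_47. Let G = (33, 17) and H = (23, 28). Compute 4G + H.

(19, 23)

First 4G:
Double-and-add on 4 = (100)₂. Start with G = (33, 17) for the leading 1-bit.
double: tangent at (33, 17): λ = (3·33² + 41)/(2·17) ≡ 18/34. 34⁻¹ ≡ 18 (mod 47), so λ ≡ 18·18 ≡ 42.
  x = λ² - 33 - 33 = 1764 - 66 ≡ 6; y = λ·(33 - 6) - 17 ≡ 36. → (6, 36)
double: tangent at (6, 36): λ = (3·6² + 41)/(2·36) ≡ 8/25. 25⁻¹ ≡ 32 (mod 47) since 25·32 = 800 ≡ 1, so λ ≡ 8·32 ≡ 21.
  x = λ² - 6 - 6 = 441 - 12 ≡ 6; y = λ·(6 - 6) - 36 ≡ 11. → (6, 11)
4G = (6, 11).
Finally 4G + H:
(6, 11) + (23, 28). λ = (28 - 11)/(23 - 6) ≡ 17/17 mod 47. 17⁻¹ ≡ 36 (mod 47), so λ ≡ 1.
  x = λ² - 6 - 23 = 1 - 29 ≡ 19; y = λ·(6 - 19) - 11 ≡ 23. → (19, 23)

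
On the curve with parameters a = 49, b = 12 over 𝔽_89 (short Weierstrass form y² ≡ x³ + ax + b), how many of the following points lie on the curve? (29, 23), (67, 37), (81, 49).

(29, 23): 23² ≡ 84, rhs ≡ 12 → off.
(67, 37): 37² ≡ 34, rhs ≡ 34 → on.
(81, 49): 49² ≡ 87, rhs ≡ 87 → on.

2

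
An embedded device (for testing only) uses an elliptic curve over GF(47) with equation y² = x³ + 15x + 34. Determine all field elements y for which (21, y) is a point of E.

x³ + 15x + 34 = 9610 ≡ 22 (mod 47).
22 is a non-residue mod 47; no y exists.

none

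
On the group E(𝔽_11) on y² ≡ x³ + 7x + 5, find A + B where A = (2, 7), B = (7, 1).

(3, 3)

(2, 7) + (7, 1). λ = (1 - 7)/(7 - 2) ≡ 5/5 mod 11. 5⁻¹ ≡ 9 (mod 11) since 5·9 = 45 ≡ 1, so λ ≡ 1.
  x = λ² - 2 - 7 = 1 - 9 ≡ 3; y = λ·(2 - 3) - 7 ≡ 3. → (3, 3)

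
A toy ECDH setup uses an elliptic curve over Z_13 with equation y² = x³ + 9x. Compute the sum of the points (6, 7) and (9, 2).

(6, 7) + (9, 2). λ = (2 - 7)/(9 - 6) ≡ 8/3 mod 13. 3⁻¹ ≡ 9 (mod 13), so λ ≡ 7.
  x = λ² - 6 - 9 = 49 - 15 ≡ 8; y = λ·(6 - 8) - 7 ≡ 5. → (8, 5)

(8, 5)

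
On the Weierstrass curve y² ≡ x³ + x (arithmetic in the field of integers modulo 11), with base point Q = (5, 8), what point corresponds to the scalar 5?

Repeated addition: build up to 5Q.
2Q: tangent at (5, 8): λ = (3·5² + 1)/(2·8) ≡ 10/5. 5⁻¹ ≡ 9 (mod 11), so λ ≡ 10·9 ≡ 2.
  x = λ² - 5 - 5 = 4 - 10 ≡ 5; y = λ·(5 - 5) - 8 ≡ 3. → (5, 3)
3Q: (5, 3) + (5, 8): same x and y₁ ≡ -y₂, so the sum is 𝒪.
4Q: 𝒪 + (5, 8) = (5, 8) (identity).
5Q: tangent at (5, 8): λ = (3·5² + 1)/(2·8) ≡ 10/5. 5⁻¹ ≡ 9 (mod 11), so λ ≡ 10·9 ≡ 2.
  x = λ² - 5 - 5 = 4 - 10 ≡ 5; y = λ·(5 - 5) - 8 ≡ 3. → (5, 3)

(5, 3)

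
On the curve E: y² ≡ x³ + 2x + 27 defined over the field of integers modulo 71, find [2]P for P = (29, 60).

tangent at (29, 60): λ = (3·29² + 2)/(2·60) ≡ 40/49. 49⁻¹ ≡ 29 (mod 71) since 49·29 = 1421 ≡ 1, so λ ≡ 40·29 ≡ 24.
  x = λ² - 29 - 29 = 576 - 58 ≡ 21; y = λ·(29 - 21) - 60 ≡ 61. → (21, 61)

(21, 61)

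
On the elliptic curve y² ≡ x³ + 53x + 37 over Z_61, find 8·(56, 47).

Write P = (56, 47).
Double-and-add on 8 = (1000)₂. Start with P = (56, 47) for the leading 1-bit.
double: tangent at (56, 47): λ = (3·56² + 53)/(2·47) ≡ 6/33. 33⁻¹ ≡ 37 (mod 61) since 33·37 = 1221 ≡ 1, so λ ≡ 6·37 ≡ 39.
  x = λ² - 56 - 56 = 1521 - 112 ≡ 6; y = λ·(56 - 6) - 47 ≡ 12. → (6, 12)
double: tangent at (6, 12): λ = (3·6² + 53)/(2·12) ≡ 39/24. 24⁻¹ ≡ 28 (mod 61), so λ ≡ 39·28 ≡ 55.
  x = λ² - 6 - 6 = 3025 - 12 ≡ 24; y = λ·(6 - 24) - 12 ≡ 35. → (24, 35)
double: tangent at (24, 35): λ = (3·24² + 53)/(2·35) ≡ 12/9. 9⁻¹ ≡ 34 (mod 61) since 9·34 = 306 ≡ 1, so λ ≡ 12·34 ≡ 42.
  x = λ² - 24 - 24 = 1764 - 48 ≡ 8; y = λ·(24 - 8) - 35 ≡ 27. → (8, 27)

(8, 27)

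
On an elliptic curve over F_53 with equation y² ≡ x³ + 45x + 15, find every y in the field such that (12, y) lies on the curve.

2, 51

x³ + 45x + 15 = 2283 ≡ 4 (mod 53).
Square roots of 4 mod 53: 2 and 51 (since 2² = 4 ≡ 4).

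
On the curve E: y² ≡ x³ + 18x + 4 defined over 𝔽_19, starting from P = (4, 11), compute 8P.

Double-and-add on 8 = (1000)₂. Start with P = (4, 11) for the leading 1-bit.
double: tangent at (4, 11): λ = (3·4² + 18)/(2·11) ≡ 9/3. 3⁻¹ ≡ 13 (mod 19) since 3·13 = 39 ≡ 1, so λ ≡ 9·13 ≡ 3.
  x = λ² - 4 - 4 = 9 - 8 ≡ 1; y = λ·(4 - 1) - 11 ≡ 17. → (1, 17)
double: tangent at (1, 17): λ = (3·1² + 18)/(2·17) ≡ 2/15. 15⁻¹ ≡ 14 (mod 19), so λ ≡ 2·14 ≡ 9.
  x = λ² - 1 - 1 = 81 - 2 ≡ 3; y = λ·(1 - 3) - 17 ≡ 3. → (3, 3)
double: tangent at (3, 3): λ = (3·3² + 18)/(2·3) ≡ 7/6. 6⁻¹ ≡ 16 (mod 19), so λ ≡ 7·16 ≡ 17.
  x = λ² - 3 - 3 = 289 - 6 ≡ 17; y = λ·(3 - 17) - 3 ≡ 6. → (17, 6)

(17, 6)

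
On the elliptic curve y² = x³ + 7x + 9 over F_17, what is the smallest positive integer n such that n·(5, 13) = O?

2P: tangent at (5, 13): λ = (3·5² + 7)/(2·13) ≡ 14/9. 9⁻¹ ≡ 2 (mod 17), so λ ≡ 14·2 ≡ 11.
  x = λ² - 5 - 5 = 121 - 10 ≡ 9; y = λ·(5 - 9) - 13 ≡ 11. → (9, 11)
3P: (9, 11) + (5, 13). λ = (13 - 11)/(5 - 9) ≡ 2/13 mod 17. 13⁻¹ ≡ 4 (mod 17) since 13·4 = 52 ≡ 1, so λ ≡ 8.
  x = λ² - 9 - 5 = 64 - 14 ≡ 16; y = λ·(9 - 16) - 11 ≡ 1. → (16, 1)
4P: (16, 1) + (5, 13). λ = (13 - 1)/(5 - 16) ≡ 12/6 mod 17. 6⁻¹ ≡ 3 (mod 17) since 6·3 = 18 ≡ 1, so λ ≡ 2.
  x = λ² - 16 - 5 = 4 - 21 ≡ 0; y = λ·(16 - 0) - 1 ≡ 14. → (0, 14)
5P: (0, 14) + (5, 13). λ = (13 - 14)/(5 - 0) ≡ 16/5 mod 17. 5⁻¹ ≡ 7 (mod 17) since 5·7 = 35 ≡ 1, so λ ≡ 10.
  x = λ² - 0 - 5 = 100 - 5 ≡ 10; y = λ·(0 - 10) - 14 ≡ 5. → (10, 5)
6P: (10, 5) + (5, 13). λ = (13 - 5)/(5 - 10) ≡ 8/12 mod 17. 12⁻¹ ≡ 10 (mod 17), so λ ≡ 12.
  x = λ² - 10 - 5 = 144 - 15 ≡ 10; y = λ·(10 - 10) - 5 ≡ 12. → (10, 12)
7P: (10, 12) + (5, 13). λ = (13 - 12)/(5 - 10) ≡ 1/12 mod 17. 12⁻¹ ≡ 10 (mod 17), so λ ≡ 10.
  x = λ² - 10 - 5 = 100 - 15 ≡ 0; y = λ·(10 - 0) - 12 ≡ 3. → (0, 3)
8P: (0, 3) + (5, 13). λ = (13 - 3)/(5 - 0) ≡ 10/5 mod 17. 5⁻¹ ≡ 7 (mod 17) since 5·7 = 35 ≡ 1, so λ ≡ 2.
  x = λ² - 0 - 5 = 4 - 5 ≡ 16; y = λ·(0 - 16) - 3 ≡ 16. → (16, 16)
9P: (16, 16) + (5, 13). λ = (13 - 16)/(5 - 16) ≡ 14/6 mod 17. 6⁻¹ ≡ 3 (mod 17), so λ ≡ 8.
  x = λ² - 16 - 5 = 64 - 21 ≡ 9; y = λ·(16 - 9) - 16 ≡ 6. → (9, 6)
10P: (9, 6) + (5, 13). λ = (13 - 6)/(5 - 9) ≡ 7/13 mod 17. 13⁻¹ ≡ 4 (mod 17) since 13·4 = 52 ≡ 1, so λ ≡ 11.
  x = λ² - 9 - 5 = 121 - 14 ≡ 5; y = λ·(9 - 5) - 6 ≡ 4. → (5, 4)
11P: (5, 4) + (5, 13): same x and y₁ ≡ -y₂, so the sum is O.
11P = O, so the order is 11.

11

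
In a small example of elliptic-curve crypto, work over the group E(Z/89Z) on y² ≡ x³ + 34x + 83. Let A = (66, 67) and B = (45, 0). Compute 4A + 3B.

(35, 87)

First 4A:
Double-and-add on 4 = (100)₂. Start with A = (66, 67) for the leading 1-bit.
double: tangent at (66, 67): λ = (3·66² + 34)/(2·67) ≡ 19/45. 45⁻¹ ≡ 2 (mod 89) since 45·2 = 90 ≡ 1, so λ ≡ 19·2 ≡ 38.
  x = λ² - 66 - 66 = 1444 - 132 ≡ 66; y = λ·(66 - 66) - 67 ≡ 22. → (66, 22)
double: tangent at (66, 22): λ = (3·66² + 34)/(2·22) ≡ 19/44. 44⁻¹ ≡ 87 (mod 89), so λ ≡ 19·87 ≡ 51.
  x = λ² - 66 - 66 = 2601 - 132 ≡ 66; y = λ·(66 - 66) - 22 ≡ 67. → (66, 67)
4A = (66, 67).
Next 3B:
Repeated addition: build up to 3B.
2B: (45, 0) + (45, 0): same x and y₁ ≡ -y₂, so the sum is the point at infinity.
3B: the point at infinity + (45, 0) = (45, 0) (identity).
3B = (45, 0).
Finally 4A + 3B:
(66, 67) + (45, 0). λ = (0 - 67)/(45 - 66) ≡ 22/68 mod 89. 68⁻¹ ≡ 72 (mod 89) since 68·72 = 4896 ≡ 1, so λ ≡ 71.
  x = λ² - 66 - 45 = 5041 - 111 ≡ 35; y = λ·(66 - 35) - 67 ≡ 87. → (35, 87)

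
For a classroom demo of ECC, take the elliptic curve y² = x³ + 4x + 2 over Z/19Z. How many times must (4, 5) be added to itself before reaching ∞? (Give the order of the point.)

5

2P: tangent at (4, 5): λ = (3·4² + 4)/(2·5) ≡ 14/10. 10⁻¹ ≡ 2 (mod 19) since 10·2 = 20 ≡ 1, so λ ≡ 14·2 ≡ 9.
  x = λ² - 4 - 4 = 81 - 8 ≡ 16; y = λ·(4 - 16) - 5 ≡ 1. → (16, 1)
3P: (16, 1) + (4, 5). λ = (5 - 1)/(4 - 16) ≡ 4/7 mod 19. 7⁻¹ ≡ 11 (mod 19), so λ ≡ 6.
  x = λ² - 16 - 4 = 36 - 20 ≡ 16; y = λ·(16 - 16) - 1 ≡ 18. → (16, 18)
4P: (16, 18) + (4, 5). λ = (5 - 18)/(4 - 16) ≡ 6/7 mod 19. 7⁻¹ ≡ 11 (mod 19) since 7·11 = 77 ≡ 1, so λ ≡ 9.
  x = λ² - 16 - 4 = 81 - 20 ≡ 4; y = λ·(16 - 4) - 18 ≡ 14. → (4, 14)
5P: (4, 14) + (4, 5): same x and y₁ ≡ -y₂, so the sum is ∞.
5P = ∞, so the order is 5.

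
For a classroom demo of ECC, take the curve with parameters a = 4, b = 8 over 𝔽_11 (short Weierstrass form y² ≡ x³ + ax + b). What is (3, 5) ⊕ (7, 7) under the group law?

(4, 0)

(3, 5) + (7, 7). λ = (7 - 5)/(7 - 3) ≡ 2/4 mod 11. 4⁻¹ ≡ 3 (mod 11) since 4·3 = 12 ≡ 1, so λ ≡ 6.
  x = λ² - 3 - 7 = 36 - 10 ≡ 4; y = λ·(3 - 4) - 5 ≡ 0. → (4, 0)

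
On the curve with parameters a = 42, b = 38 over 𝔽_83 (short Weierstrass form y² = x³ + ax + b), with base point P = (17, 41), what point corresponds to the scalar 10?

(33, 29)

Repeated addition: build up to 10P.
2P: tangent at (17, 41): λ = (3·17² + 42)/(2·41) ≡ 79/82. 82⁻¹ ≡ 82 (mod 83) since 82·82 = 6724 ≡ 1, so λ ≡ 79·82 ≡ 4.
  x = λ² - 17 - 17 = 16 - 34 ≡ 65; y = λ·(17 - 65) - 41 ≡ 16. → (65, 16)
3P: (65, 16) + (17, 41). λ = (41 - 16)/(17 - 65) ≡ 25/35 mod 83. 35⁻¹ ≡ 19 (mod 83), so λ ≡ 60.
  x = λ² - 65 - 17 = 3600 - 82 ≡ 32; y = λ·(65 - 32) - 16 ≡ 55. → (32, 55)
4P: (32, 55) + (17, 41). λ = (41 - 55)/(17 - 32) ≡ 69/68 mod 83. 68⁻¹ ≡ 11 (mod 83), so λ ≡ 12.
  x = λ² - 32 - 17 = 144 - 49 ≡ 12; y = λ·(32 - 12) - 55 ≡ 19. → (12, 19)
5P: (12, 19) + (17, 41). λ = (41 - 19)/(17 - 12) ≡ 22/5 mod 83. 5⁻¹ ≡ 50 (mod 83), so λ ≡ 21.
  x = λ² - 12 - 17 = 441 - 29 ≡ 80; y = λ·(12 - 80) - 19 ≡ 47. → (80, 47)
6P: (80, 47) + (17, 41). λ = (41 - 47)/(17 - 80) ≡ 77/20 mod 83. 20⁻¹ ≡ 54 (mod 83), so λ ≡ 8.
  x = λ² - 80 - 17 = 64 - 97 ≡ 50; y = λ·(80 - 50) - 47 ≡ 27. → (50, 27)
7P: (50, 27) + (17, 41). λ = (41 - 27)/(17 - 50) ≡ 14/50 mod 83. 50⁻¹ ≡ 5 (mod 83), so λ ≡ 70.
  x = λ² - 50 - 17 = 4900 - 67 ≡ 19; y = λ·(50 - 19) - 27 ≡ 68. → (19, 68)
8P: (19, 68) + (17, 41). λ = (41 - 68)/(17 - 19) ≡ 56/81 mod 83. 81⁻¹ ≡ 41 (mod 83) since 81·41 = 3321 ≡ 1, so λ ≡ 55.
  x = λ² - 19 - 17 = 3025 - 36 ≡ 1; y = λ·(19 - 1) - 68 ≡ 9. → (1, 9)
9P: (1, 9) + (17, 41). λ = (41 - 9)/(17 - 1) ≡ 32/16 mod 83. 16⁻¹ ≡ 26 (mod 83) since 16·26 = 416 ≡ 1, so λ ≡ 2.
  x = λ² - 1 - 17 = 4 - 18 ≡ 69; y = λ·(1 - 69) - 9 ≡ 21. → (69, 21)
10P: (69, 21) + (17, 41). λ = (41 - 21)/(17 - 69) ≡ 20/31 mod 83. 31⁻¹ ≡ 75 (mod 83), so λ ≡ 6.
  x = λ² - 69 - 17 = 36 - 86 ≡ 33; y = λ·(69 - 33) - 21 ≡ 29. → (33, 29)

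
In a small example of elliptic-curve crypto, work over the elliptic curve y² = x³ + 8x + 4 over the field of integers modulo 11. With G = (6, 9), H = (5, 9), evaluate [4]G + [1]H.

First 4G:
Repeated addition: build up to 4G.
2G: tangent at (6, 9): λ = (3·6² + 8)/(2·9) ≡ 6/7. 7⁻¹ ≡ 8 (mod 11), so λ ≡ 6·8 ≡ 4.
  x = λ² - 6 - 6 = 16 - 12 ≡ 4; y = λ·(6 - 4) - 9 ≡ 10. → (4, 10)
3G: (4, 10) + (6, 9). λ = (9 - 10)/(6 - 4) ≡ 10/2 mod 11. 2⁻¹ ≡ 6 (mod 11) since 2·6 = 12 ≡ 1, so λ ≡ 5.
  x = λ² - 4 - 6 = 25 - 10 ≡ 4; y = λ·(4 - 4) - 10 ≡ 1. → (4, 1)
4G: (4, 1) + (6, 9). λ = (9 - 1)/(6 - 4) ≡ 8/2 mod 11. 2⁻¹ ≡ 6 (mod 11), so λ ≡ 4.
  x = λ² - 4 - 6 = 16 - 10 ≡ 6; y = λ·(4 - 6) - 1 ≡ 2. → (6, 2)
4G = (6, 2).
Finally 4G + H:
(6, 2) + (5, 9). λ = (9 - 2)/(5 - 6) ≡ 7/10 mod 11. 10⁻¹ ≡ 10 (mod 11), so λ ≡ 4.
  x = λ² - 6 - 5 = 16 - 11 ≡ 5; y = λ·(6 - 5) - 2 ≡ 2. → (5, 2)

(5, 2)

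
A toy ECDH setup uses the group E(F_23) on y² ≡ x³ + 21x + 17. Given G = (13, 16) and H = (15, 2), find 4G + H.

First 4G:
Double-and-add on 4 = (100)₂. Start with G = (13, 16) for the leading 1-bit.
double: tangent at (13, 16): λ = (3·13² + 21)/(2·16) ≡ 22/9. 9⁻¹ ≡ 18 (mod 23) since 9·18 = 162 ≡ 1, so λ ≡ 22·18 ≡ 5.
  x = λ² - 13 - 13 = 25 - 26 ≡ 22; y = λ·(13 - 22) - 16 ≡ 8. → (22, 8)
double: tangent at (22, 8): λ = (3·22² + 21)/(2·8) ≡ 1/16. 16⁻¹ ≡ 13 (mod 23) since 16·13 = 208 ≡ 1, so λ ≡ 1·13 ≡ 13.
  x = λ² - 22 - 22 = 169 - 44 ≡ 10; y = λ·(22 - 10) - 8 ≡ 10. → (10, 10)
4G = (10, 10).
Finally 4G + H:
(10, 10) + (15, 2). λ = (2 - 10)/(15 - 10) ≡ 15/5 mod 23. 5⁻¹ ≡ 14 (mod 23) since 5·14 = 70 ≡ 1, so λ ≡ 3.
  x = λ² - 10 - 15 = 9 - 25 ≡ 7; y = λ·(10 - 7) - 10 ≡ 22. → (7, 22)

(7, 22)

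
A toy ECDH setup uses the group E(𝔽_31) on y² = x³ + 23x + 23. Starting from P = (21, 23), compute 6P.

Repeated addition: build up to 6P.
2P: tangent at (21, 23): λ = (3·21² + 23)/(2·23) ≡ 13/15. 15⁻¹ ≡ 29 (mod 31) since 15·29 = 435 ≡ 1, so λ ≡ 13·29 ≡ 5.
  x = λ² - 21 - 21 = 25 - 42 ≡ 14; y = λ·(21 - 14) - 23 ≡ 12. → (14, 12)
3P: (14, 12) + (21, 23). λ = (23 - 12)/(21 - 14) ≡ 11/7 mod 31. 7⁻¹ ≡ 9 (mod 31), so λ ≡ 6.
  x = λ² - 14 - 21 = 36 - 35 ≡ 1; y = λ·(14 - 1) - 12 ≡ 4. → (1, 4)
4P: (1, 4) + (21, 23). λ = (23 - 4)/(21 - 1) ≡ 19/20 mod 31. 20⁻¹ ≡ 14 (mod 31) since 20·14 = 280 ≡ 1, so λ ≡ 18.
  x = λ² - 1 - 21 = 324 - 22 ≡ 23; y = λ·(1 - 23) - 4 ≡ 3. → (23, 3)
5P: (23, 3) + (21, 23). λ = (23 - 3)/(21 - 23) ≡ 20/29 mod 31. 29⁻¹ ≡ 15 (mod 31) since 29·15 = 435 ≡ 1, so λ ≡ 21.
  x = λ² - 23 - 21 = 441 - 44 ≡ 25; y = λ·(23 - 25) - 3 ≡ 17. → (25, 17)
6P: (25, 17) + (21, 23). λ = (23 - 17)/(21 - 25) ≡ 6/27 mod 31. 27⁻¹ ≡ 23 (mod 31), so λ ≡ 14.
  x = λ² - 25 - 21 = 196 - 46 ≡ 26; y = λ·(25 - 26) - 17 ≡ 0. → (26, 0)

(26, 0)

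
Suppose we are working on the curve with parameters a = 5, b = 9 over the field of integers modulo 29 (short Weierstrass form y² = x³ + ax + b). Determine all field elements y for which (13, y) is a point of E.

3, 26

x³ + 5x + 9 = 2271 ≡ 9 (mod 29).
Square roots of 9 mod 29: 3 and 26 (since 3² = 9 ≡ 9).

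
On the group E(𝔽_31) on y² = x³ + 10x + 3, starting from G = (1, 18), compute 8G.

O

Repeated addition: build up to 8G.
2G: tangent at (1, 18): λ = (3·1² + 10)/(2·18) ≡ 13/5. 5⁻¹ ≡ 25 (mod 31) since 5·25 = 125 ≡ 1, so λ ≡ 13·25 ≡ 15.
  x = λ² - 1 - 1 = 225 - 2 ≡ 6; y = λ·(1 - 6) - 18 ≡ 0. → (6, 0)
3G: (6, 0) + (1, 18). λ = (18 - 0)/(1 - 6) ≡ 18/26 mod 31. 26⁻¹ ≡ 6 (mod 31) since 26·6 = 156 ≡ 1, so λ ≡ 15.
  x = λ² - 6 - 1 = 225 - 7 ≡ 1; y = λ·(6 - 1) - 0 ≡ 13. → (1, 13)
4G: (1, 13) + (1, 18): same x and y₁ ≡ -y₂, so the sum is O.
5G: O + (1, 18) = (1, 18) (identity).
6G: tangent at (1, 18): λ = (3·1² + 10)/(2·18) ≡ 13/5. 5⁻¹ ≡ 25 (mod 31), so λ ≡ 13·25 ≡ 15.
  x = λ² - 1 - 1 = 225 - 2 ≡ 6; y = λ·(1 - 6) - 18 ≡ 0. → (6, 0)
7G: (6, 0) + (1, 18). λ = (18 - 0)/(1 - 6) ≡ 18/26 mod 31. 26⁻¹ ≡ 6 (mod 31) since 26·6 = 156 ≡ 1, so λ ≡ 15.
  x = λ² - 6 - 1 = 225 - 7 ≡ 1; y = λ·(6 - 1) - 0 ≡ 13. → (1, 13)
8G: (1, 13) + (1, 18): same x and y₁ ≡ -y₂, so the sum is O.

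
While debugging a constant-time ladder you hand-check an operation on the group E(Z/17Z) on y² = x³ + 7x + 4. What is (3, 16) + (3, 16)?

(11, 1)

tangent at (3, 16): λ = (3·3² + 7)/(2·16) ≡ 0/15. 15⁻¹ ≡ 8 (mod 17), so λ ≡ 0·8 ≡ 0.
  x = λ² - 3 - 3 = 0 - 6 ≡ 11; y = λ·(3 - 11) - 16 ≡ 1. → (11, 1)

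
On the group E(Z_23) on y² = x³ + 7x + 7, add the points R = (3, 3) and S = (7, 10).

(6, 9)

(3, 3) + (7, 10). λ = (10 - 3)/(7 - 3) ≡ 7/4 mod 23. 4⁻¹ ≡ 6 (mod 23), so λ ≡ 19.
  x = λ² - 3 - 7 = 361 - 10 ≡ 6; y = λ·(3 - 6) - 3 ≡ 9. → (6, 9)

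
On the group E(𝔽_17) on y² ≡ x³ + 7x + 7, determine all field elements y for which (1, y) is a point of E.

7, 10

x³ + 7x + 7 = 15 ≡ 15 (mod 17).
Square roots of 15 mod 17: 7 and 10 (since 7² = 49 ≡ 15).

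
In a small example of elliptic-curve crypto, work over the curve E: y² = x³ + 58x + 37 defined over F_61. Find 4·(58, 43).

Write G = (58, 43).
Double-and-add on 4 = (100)₂. Start with G = (58, 43) for the leading 1-bit.
double: tangent at (58, 43): λ = (3·58² + 58)/(2·43) ≡ 24/25. 25⁻¹ ≡ 22 (mod 61) since 25·22 = 550 ≡ 1, so λ ≡ 24·22 ≡ 40.
  x = λ² - 58 - 58 = 1600 - 116 ≡ 20; y = λ·(58 - 20) - 43 ≡ 13. → (20, 13)
double: tangent at (20, 13): λ = (3·20² + 58)/(2·13) ≡ 38/26. 26⁻¹ ≡ 54 (mod 61), so λ ≡ 38·54 ≡ 39.
  x = λ² - 20 - 20 = 1521 - 40 ≡ 17; y = λ·(20 - 17) - 13 ≡ 43. → (17, 43)

(17, 43)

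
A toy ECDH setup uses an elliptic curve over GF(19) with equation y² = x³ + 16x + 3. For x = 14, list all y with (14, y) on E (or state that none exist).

x³ + 16x + 3 = 2971 ≡ 7 (mod 19).
Square roots of 7 mod 19: 8 and 11 (since 8² = 64 ≡ 7).

8, 11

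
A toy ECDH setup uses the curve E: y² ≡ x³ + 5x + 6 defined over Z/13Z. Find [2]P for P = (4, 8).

tangent at (4, 8): λ = (3·4² + 5)/(2·8) ≡ 1/3. 3⁻¹ ≡ 9 (mod 13) since 3·9 = 27 ≡ 1, so λ ≡ 1·9 ≡ 9.
  x = λ² - 4 - 4 = 81 - 8 ≡ 8; y = λ·(4 - 8) - 8 ≡ 8. → (8, 8)

(8, 8)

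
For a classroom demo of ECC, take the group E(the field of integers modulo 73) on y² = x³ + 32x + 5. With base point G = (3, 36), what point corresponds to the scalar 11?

(36, 61)

Repeated addition: build up to 11G.
2G: tangent at (3, 36): λ = (3·3² + 32)/(2·36) ≡ 59/72. 72⁻¹ ≡ 72 (mod 73), so λ ≡ 59·72 ≡ 14.
  x = λ² - 3 - 3 = 196 - 6 ≡ 44; y = λ·(3 - 44) - 36 ≡ 47. → (44, 47)
3G: (44, 47) + (3, 36). λ = (36 - 47)/(3 - 44) ≡ 62/32 mod 73. 32⁻¹ ≡ 16 (mod 73), so λ ≡ 43.
  x = λ² - 44 - 3 = 1849 - 47 ≡ 50; y = λ·(44 - 50) - 47 ≡ 60. → (50, 60)
4G: (50, 60) + (3, 36). λ = (36 - 60)/(3 - 50) ≡ 49/26 mod 73. 26⁻¹ ≡ 59 (mod 73), so λ ≡ 44.
  x = λ² - 50 - 3 = 1936 - 53 ≡ 58; y = λ·(50 - 58) - 60 ≡ 26. → (58, 26)
5G: (58, 26) + (3, 36). λ = (36 - 26)/(3 - 58) ≡ 10/18 mod 73. 18⁻¹ ≡ 69 (mod 73), so λ ≡ 33.
  x = λ² - 58 - 3 = 1089 - 61 ≡ 6; y = λ·(58 - 6) - 26 ≡ 11. → (6, 11)
6G: (6, 11) + (3, 36). λ = (36 - 11)/(3 - 6) ≡ 25/70 mod 73. 70⁻¹ ≡ 24 (mod 73), so λ ≡ 16.
  x = λ² - 6 - 3 = 256 - 9 ≡ 28; y = λ·(6 - 28) - 11 ≡ 2. → (28, 2)
7G: (28, 2) + (3, 36). λ = (36 - 2)/(3 - 28) ≡ 34/48 mod 73. 48⁻¹ ≡ 35 (mod 73), so λ ≡ 22.
  x = λ² - 28 - 3 = 484 - 31 ≡ 15; y = λ·(28 - 15) - 2 ≡ 65. → (15, 65)
8G: (15, 65) + (3, 36). λ = (36 - 65)/(3 - 15) ≡ 44/61 mod 73. 61⁻¹ ≡ 6 (mod 73), so λ ≡ 45.
  x = λ² - 15 - 3 = 2025 - 18 ≡ 36; y = λ·(15 - 36) - 65 ≡ 12. → (36, 12)
9G: (36, 12) + (3, 36). λ = (36 - 12)/(3 - 36) ≡ 24/40 mod 73. 40⁻¹ ≡ 42 (mod 73), so λ ≡ 59.
  x = λ² - 36 - 3 = 3481 - 39 ≡ 11; y = λ·(36 - 11) - 12 ≡ 3. → (11, 3)
10G: (11, 3) + (3, 36). λ = (36 - 3)/(3 - 11) ≡ 33/65 mod 73. 65⁻¹ ≡ 9 (mod 73) since 65·9 = 585 ≡ 1, so λ ≡ 5.
  x = λ² - 11 - 3 = 25 - 14 ≡ 11; y = λ·(11 - 11) - 3 ≡ 70. → (11, 70)
11G: (11, 70) + (3, 36). λ = (36 - 70)/(3 - 11) ≡ 39/65 mod 73. 65⁻¹ ≡ 9 (mod 73), so λ ≡ 59.
  x = λ² - 11 - 3 = 3481 - 14 ≡ 36; y = λ·(11 - 36) - 70 ≡ 61. → (36, 61)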